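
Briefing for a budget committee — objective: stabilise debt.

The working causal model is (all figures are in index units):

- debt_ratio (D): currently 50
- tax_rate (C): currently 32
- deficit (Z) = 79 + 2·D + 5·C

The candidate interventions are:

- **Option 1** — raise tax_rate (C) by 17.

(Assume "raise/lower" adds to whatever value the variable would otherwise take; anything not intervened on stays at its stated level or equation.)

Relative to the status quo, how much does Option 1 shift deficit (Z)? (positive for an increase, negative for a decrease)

85

Baseline:
  D = 50
  C = 32
  Z = 79 + 2·50 + 5·32 = 339
Option 1 (C + 17):
  D = 50
  C = 32 + 17 = 49
  Z = 79 + 2·50 + 5·49 = 424
Change in Z: 424 − 339 = 85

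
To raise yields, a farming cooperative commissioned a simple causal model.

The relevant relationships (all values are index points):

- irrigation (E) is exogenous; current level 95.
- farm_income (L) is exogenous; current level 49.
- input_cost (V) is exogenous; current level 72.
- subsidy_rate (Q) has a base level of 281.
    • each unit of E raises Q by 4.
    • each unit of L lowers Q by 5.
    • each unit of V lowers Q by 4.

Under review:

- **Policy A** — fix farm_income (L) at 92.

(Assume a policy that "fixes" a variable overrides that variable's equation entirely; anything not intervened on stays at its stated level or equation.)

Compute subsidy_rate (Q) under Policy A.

-87

Policy A (L := 92):
  E = 95
  L = 92
  V = 72
  Q = 281 + 4·95 − 5·92 − 4·72 = -87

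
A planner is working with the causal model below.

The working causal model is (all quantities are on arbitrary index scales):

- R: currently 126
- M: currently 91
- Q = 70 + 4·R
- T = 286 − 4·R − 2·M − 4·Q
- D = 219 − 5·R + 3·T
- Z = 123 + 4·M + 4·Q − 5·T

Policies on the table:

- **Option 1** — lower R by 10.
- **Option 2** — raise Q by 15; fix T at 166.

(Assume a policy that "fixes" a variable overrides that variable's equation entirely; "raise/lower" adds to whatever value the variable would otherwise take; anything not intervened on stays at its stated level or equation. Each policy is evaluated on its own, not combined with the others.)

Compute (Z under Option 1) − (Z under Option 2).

Option 1 (R − 10):
  R = 126 − 10 = 116
  M = 91
  Q = 70 + 4·116 = 534
  T = 286 − 4·116 − 2·91 − 4·534 = -2496
  Z = 123 + 4·91 + 4·534 − 5·(-2496) = 15103
Option 2 (Q + 15, T := 166):
  R = 126
  M = 91
  Q = 70 + 4·126 (+15 from intervention) = 589
  T = 166
  Z = 123 + 4·91 + 4·589 − 5·166 = 2013
Z: 15103 − 2013 = 13090

13090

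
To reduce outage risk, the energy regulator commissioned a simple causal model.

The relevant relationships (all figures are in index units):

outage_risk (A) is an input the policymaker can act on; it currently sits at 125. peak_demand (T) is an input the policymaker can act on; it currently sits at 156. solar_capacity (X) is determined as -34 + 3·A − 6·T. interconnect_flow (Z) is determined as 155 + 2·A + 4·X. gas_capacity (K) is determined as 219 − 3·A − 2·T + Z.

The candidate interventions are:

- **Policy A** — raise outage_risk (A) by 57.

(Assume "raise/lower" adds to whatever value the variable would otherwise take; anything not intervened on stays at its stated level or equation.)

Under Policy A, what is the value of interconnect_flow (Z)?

Policy A (A + 57):
  A = 125 + 57 = 182
  T = 156
  X = -34 + 3·182 − 6·156 = -424
  Z = 155 + 2·182 + 4·(-424) = -1177

-1177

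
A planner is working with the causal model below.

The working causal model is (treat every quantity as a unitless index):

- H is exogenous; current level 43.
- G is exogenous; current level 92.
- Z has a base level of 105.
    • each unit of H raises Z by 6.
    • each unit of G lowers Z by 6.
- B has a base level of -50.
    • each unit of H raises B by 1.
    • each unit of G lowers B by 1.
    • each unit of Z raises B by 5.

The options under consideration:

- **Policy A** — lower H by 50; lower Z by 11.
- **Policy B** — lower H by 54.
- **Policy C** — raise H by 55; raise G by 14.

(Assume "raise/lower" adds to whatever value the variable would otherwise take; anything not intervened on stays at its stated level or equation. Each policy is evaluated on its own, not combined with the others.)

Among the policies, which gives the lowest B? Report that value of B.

-2718

Policy A (H − 50, Z − 11):
  H = 43 − 50 = -7
  G = 92
  Z = 105 + 6·(-7) − 6·92 (−11 from intervention) = -500
  B = -50 + (-7) − 92 + 5·(-500) = -2649
Policy B (H − 54):
  H = 43 − 54 = -11
  G = 92
  Z = 105 + 6·(-11) − 6·92 = -513
  B = -50 + (-11) − 92 + 5·(-513) = -2718
Policy C (H + 55, G + 14):
  H = 43 + 55 = 98
  G = 92 + 14 = 106
  Z = 105 + 6·98 − 6·106 = 57
  B = -50 + 98 − 106 + 5·57 = 227
Comparing — Policy A: B=-2649, Policy B: B=-2718, Policy C: B=227. Lowest is -2718 (Policy B).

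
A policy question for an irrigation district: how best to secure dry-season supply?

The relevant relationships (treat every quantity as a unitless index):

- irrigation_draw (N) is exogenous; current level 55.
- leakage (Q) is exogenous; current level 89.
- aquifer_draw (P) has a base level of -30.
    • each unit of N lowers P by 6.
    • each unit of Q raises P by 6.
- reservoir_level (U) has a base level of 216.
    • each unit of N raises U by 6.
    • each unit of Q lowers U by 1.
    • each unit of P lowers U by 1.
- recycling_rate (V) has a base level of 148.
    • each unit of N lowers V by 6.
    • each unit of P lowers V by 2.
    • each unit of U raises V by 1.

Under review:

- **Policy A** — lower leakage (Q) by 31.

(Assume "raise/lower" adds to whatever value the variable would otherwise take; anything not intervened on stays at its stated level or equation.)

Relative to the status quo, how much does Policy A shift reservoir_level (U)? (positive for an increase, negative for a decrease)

Baseline:
  N = 55
  Q = 89
  P = -30 − 6·55 + 6·89 = 174
  U = 216 + 6·55 − 89 − 174 = 283
Policy A (Q − 31):
  N = 55
  Q = 89 − 31 = 58
  P = -30 − 6·55 + 6·58 = -12
  U = 216 + 6·55 − 58 − (-12) = 500
Change in U: 500 − 283 = 217

217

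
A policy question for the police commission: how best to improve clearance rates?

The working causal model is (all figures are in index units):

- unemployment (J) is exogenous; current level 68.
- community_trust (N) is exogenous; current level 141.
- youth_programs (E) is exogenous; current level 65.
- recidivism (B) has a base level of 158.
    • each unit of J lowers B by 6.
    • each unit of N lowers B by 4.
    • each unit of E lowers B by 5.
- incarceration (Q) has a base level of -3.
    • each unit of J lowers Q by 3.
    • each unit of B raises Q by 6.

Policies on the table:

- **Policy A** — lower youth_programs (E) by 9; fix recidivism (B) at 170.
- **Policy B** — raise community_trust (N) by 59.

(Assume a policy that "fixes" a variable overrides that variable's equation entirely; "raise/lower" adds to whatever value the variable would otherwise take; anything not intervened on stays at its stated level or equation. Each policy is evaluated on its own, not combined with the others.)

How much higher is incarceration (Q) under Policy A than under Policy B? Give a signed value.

9270

Policy A (E − 9, B := 170):
  J = 68
  N = 141
  E = 65 − 9 = 56
  B = 170
  Q = -3 − 3·68 + 6·170 = 813
Policy B (N + 59):
  J = 68
  N = 141 + 59 = 200
  E = 65
  B = 158 − 6·68 − 4·200 − 5·65 = -1375
  Q = -3 − 3·68 + 6·(-1375) = -8457
Q: 813 − (-8457) = 9270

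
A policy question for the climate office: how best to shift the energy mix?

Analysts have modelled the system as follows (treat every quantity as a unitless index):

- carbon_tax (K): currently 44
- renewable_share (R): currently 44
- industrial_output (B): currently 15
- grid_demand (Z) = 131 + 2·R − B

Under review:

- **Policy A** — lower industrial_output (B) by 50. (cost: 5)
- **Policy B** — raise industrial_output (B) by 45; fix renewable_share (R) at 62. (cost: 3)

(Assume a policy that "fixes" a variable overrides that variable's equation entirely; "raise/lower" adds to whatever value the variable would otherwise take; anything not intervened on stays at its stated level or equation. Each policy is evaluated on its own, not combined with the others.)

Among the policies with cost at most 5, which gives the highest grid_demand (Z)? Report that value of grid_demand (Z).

254

Policy A (B − 50):
  R = 44
  B = 15 − 50 = -35
  Z = 131 + 2·44 − (-35) = 254
Policy B (B + 45, R := 62):
  R = 62
  B = 15 + 45 = 60
  Z = 131 + 2·62 − 60 = 195
Comparing — Policy A: Z=254, Policy B: Z=195. Highest is 254 (Policy A).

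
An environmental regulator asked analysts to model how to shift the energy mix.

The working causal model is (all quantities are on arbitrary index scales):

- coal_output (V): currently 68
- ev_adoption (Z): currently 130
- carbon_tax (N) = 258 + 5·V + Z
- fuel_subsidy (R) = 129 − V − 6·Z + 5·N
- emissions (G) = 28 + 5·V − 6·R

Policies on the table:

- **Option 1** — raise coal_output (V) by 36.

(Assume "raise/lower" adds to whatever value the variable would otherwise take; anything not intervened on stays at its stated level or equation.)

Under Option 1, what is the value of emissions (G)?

Option 1 (V + 36):
  V = 68 + 36 = 104
  Z = 130
  N = 258 + 5·104 + 130 = 908
  R = 129 − 104 − 6·130 + 5·908 = 3785
  G = 28 + 5·104 − 6·3785 = -22162

-22162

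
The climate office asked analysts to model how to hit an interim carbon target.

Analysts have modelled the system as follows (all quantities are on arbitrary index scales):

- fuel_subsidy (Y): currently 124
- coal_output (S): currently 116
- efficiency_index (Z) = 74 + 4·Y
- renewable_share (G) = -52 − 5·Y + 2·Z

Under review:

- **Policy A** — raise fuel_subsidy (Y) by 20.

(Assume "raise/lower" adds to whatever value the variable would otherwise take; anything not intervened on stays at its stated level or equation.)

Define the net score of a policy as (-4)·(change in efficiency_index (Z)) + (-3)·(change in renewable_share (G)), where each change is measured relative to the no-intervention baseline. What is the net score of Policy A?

Baseline:
  Y = 124
  Z = 74 + 4·124 = 570
  G = -52 − 5·124 + 2·570 = 468
Policy A (Y + 20):
  Y = 124 + 20 = 144
  Z = 74 + 4·144 = 650
  G = -52 − 5·144 + 2·650 = 528
ΔZ = 650 − 570 = 80; ΔG = 528 − 468 = 60
Score = (-4)·80 + (-3)·60 = -500

-500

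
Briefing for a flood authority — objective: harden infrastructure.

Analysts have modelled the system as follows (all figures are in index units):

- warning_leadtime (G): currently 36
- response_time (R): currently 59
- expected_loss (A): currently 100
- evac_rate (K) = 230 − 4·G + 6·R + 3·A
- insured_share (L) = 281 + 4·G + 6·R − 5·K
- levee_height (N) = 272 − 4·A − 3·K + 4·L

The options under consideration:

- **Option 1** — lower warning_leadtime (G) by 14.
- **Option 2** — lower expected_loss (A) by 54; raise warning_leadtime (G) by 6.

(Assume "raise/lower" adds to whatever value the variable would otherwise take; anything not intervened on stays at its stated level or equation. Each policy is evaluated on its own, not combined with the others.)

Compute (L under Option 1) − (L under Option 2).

Option 1 (G − 14):
  G = 36 − 14 = 22
  R = 59
  A = 100
  K = 230 − 4·22 + 6·59 + 3·100 = 796
  L = 281 + 4·22 + 6·59 − 5·796 = -3257
Option 2 (A − 54, G + 6):
  G = 36 + 6 = 42
  R = 59
  A = 100 − 54 = 46
  K = 230 − 4·42 + 6·59 + 3·46 = 554
  L = 281 + 4·42 + 6·59 − 5·554 = -1967
L: -3257 − (-1967) = -1290

-1290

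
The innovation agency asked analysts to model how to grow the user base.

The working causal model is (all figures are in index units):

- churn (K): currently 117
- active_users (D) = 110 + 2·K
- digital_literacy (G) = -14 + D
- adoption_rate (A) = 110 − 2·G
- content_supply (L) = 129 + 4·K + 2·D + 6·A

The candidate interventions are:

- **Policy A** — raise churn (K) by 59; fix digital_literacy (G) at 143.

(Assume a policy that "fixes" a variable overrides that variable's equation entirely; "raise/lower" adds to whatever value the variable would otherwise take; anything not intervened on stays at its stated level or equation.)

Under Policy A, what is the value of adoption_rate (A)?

Policy A (K + 59, G := 143):
  K = 117 + 59 = 176
  D = 110 + 2·176 = 462
  G = 143
  A = 110 − 2·143 = -176

-176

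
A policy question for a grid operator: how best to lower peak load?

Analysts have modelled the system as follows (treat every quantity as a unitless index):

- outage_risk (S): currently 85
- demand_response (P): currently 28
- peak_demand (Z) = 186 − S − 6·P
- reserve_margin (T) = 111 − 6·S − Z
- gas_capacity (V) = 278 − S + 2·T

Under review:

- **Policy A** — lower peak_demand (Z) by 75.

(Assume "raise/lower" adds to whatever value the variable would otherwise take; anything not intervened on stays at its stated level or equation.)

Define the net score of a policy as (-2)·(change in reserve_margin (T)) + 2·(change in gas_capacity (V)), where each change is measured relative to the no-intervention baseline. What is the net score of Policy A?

150

Baseline:
  S = 85
  P = 28
  Z = 186 − 85 − 6·28 = -67
  T = 111 − 6·85 − (-67) = -332
  V = 278 − 85 + 2·(-332) = -471
Policy A (Z − 75):
  S = 85
  P = 28
  Z = 186 − 85 − 6·28 (−75 from intervention) = -142
  T = 111 − 6·85 − (-142) = -257
  V = 278 − 85 + 2·(-257) = -321
ΔT = -257 − (-332) = 75; ΔV = -321 − (-471) = 150
Score = (-2)·75 + 2·150 = 150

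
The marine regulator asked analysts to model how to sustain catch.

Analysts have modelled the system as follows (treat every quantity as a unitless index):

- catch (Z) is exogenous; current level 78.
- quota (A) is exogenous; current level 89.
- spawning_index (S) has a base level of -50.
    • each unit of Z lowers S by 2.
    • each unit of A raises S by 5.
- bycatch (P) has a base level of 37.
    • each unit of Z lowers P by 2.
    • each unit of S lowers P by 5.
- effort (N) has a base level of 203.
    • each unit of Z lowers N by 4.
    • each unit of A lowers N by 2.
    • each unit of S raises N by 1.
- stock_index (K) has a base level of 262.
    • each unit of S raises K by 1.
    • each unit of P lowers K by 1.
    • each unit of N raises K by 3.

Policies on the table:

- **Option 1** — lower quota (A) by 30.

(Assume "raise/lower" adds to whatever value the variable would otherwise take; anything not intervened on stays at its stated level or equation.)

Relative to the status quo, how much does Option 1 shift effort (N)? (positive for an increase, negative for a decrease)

Baseline:
  Z = 78
  A = 89
  S = -50 − 2·78 + 5·89 = 239
  N = 203 − 4·78 − 2·89 + 239 = -48
Option 1 (A − 30):
  Z = 78
  A = 89 − 30 = 59
  S = -50 − 2·78 + 5·59 = 89
  N = 203 − 4·78 − 2·59 + 89 = -138
Change in N: -138 − (-48) = -90

-90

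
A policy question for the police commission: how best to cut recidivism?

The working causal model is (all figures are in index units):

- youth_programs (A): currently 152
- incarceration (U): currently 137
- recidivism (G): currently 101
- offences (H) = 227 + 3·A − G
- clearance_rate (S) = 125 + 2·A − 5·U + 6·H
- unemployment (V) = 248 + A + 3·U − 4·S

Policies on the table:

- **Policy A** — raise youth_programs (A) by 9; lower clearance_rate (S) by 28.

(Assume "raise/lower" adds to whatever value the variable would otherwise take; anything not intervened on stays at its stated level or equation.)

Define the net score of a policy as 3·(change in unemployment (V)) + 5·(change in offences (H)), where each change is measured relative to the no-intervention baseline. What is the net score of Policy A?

Baseline:
  A = 152
  U = 137
  G = 101
  H = 227 + 3·152 − 101 = 582
  S = 125 + 2·152 − 5·137 + 6·582 = 3236
  V = 248 + 152 + 3·137 − 4·3236 = -12133
Policy A (A + 9, S − 28):
  A = 152 + 9 = 161
  U = 137
  G = 101
  H = 227 + 3·161 − 101 = 609
  S = 125 + 2·161 − 5·137 + 6·609 (−28 from intervention) = 3388
  V = 248 + 161 + 3·137 − 4·3388 = -12732
ΔV = -12732 − (-12133) = -599; ΔH = 609 − 582 = 27
Score = 3·(-599) + 5·27 = -1662

-1662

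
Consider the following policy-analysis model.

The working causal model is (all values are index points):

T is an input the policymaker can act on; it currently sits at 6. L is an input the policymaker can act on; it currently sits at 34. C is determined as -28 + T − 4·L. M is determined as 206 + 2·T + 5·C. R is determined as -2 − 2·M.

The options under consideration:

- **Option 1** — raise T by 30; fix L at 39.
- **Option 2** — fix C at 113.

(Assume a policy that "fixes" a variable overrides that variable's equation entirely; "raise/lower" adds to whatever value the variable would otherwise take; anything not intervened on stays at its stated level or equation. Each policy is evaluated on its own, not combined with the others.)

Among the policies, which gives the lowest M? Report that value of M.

Option 1 (T + 30, L := 39):
  T = 6 + 30 = 36
  L = 39
  C = -28 + 36 − 4·39 = -148
  M = 206 + 2·36 + 5·(-148) = -462
Option 2 (C := 113):
  T = 6
  L = 34
  C = 113
  M = 206 + 2·6 + 5·113 = 783
Comparing — Option 1: M=-462, Option 2: M=783. Lowest is -462 (Option 1).

-462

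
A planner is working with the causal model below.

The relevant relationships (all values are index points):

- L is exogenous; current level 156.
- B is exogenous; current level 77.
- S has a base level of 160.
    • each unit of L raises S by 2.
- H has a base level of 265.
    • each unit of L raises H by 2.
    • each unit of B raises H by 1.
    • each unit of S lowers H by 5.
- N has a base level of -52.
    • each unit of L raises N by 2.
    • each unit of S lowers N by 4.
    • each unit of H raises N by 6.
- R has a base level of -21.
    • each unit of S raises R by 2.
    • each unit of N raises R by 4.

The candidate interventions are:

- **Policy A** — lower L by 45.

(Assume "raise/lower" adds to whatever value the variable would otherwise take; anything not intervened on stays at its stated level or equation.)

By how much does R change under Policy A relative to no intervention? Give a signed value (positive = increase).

9540

Baseline:
  L = 156
  B = 77
  S = 160 + 2·156 = 472
  H = 265 + 2·156 + 77 − 5·472 = -1706
  N = -52 + 2·156 − 4·472 + 6·(-1706) = -11864
  R = -21 + 2·472 + 4·(-11864) = -46533
Policy A (L − 45):
  L = 156 − 45 = 111
  B = 77
  S = 160 + 2·111 = 382
  H = 265 + 2·111 + 77 − 5·382 = -1346
  N = -52 + 2·111 − 4·382 + 6·(-1346) = -9434
  R = -21 + 2·382 + 4·(-9434) = -36993
Change in R: -36993 − (-46533) = 9540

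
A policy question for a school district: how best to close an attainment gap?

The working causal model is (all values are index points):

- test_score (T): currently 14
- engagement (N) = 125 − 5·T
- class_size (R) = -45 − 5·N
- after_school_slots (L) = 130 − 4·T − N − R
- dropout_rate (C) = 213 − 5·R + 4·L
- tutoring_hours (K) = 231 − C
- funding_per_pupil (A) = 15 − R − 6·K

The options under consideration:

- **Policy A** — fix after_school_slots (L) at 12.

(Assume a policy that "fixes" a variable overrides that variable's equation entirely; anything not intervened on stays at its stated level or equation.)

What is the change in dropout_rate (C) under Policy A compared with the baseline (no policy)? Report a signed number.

-1308

Baseline:
  T = 14
  N = 125 − 5·14 = 55
  R = -45 − 5·55 = -320
  L = 130 − 4·14 − 55 − (-320) = 339
  C = 213 − 5·(-320) + 4·339 = 3169
Policy A (L := 12):
  T = 14
  N = 125 − 5·14 = 55
  R = -45 − 5·55 = -320
  L = 12
  C = 213 − 5·(-320) + 4·12 = 1861
Change in C: 1861 − 3169 = -1308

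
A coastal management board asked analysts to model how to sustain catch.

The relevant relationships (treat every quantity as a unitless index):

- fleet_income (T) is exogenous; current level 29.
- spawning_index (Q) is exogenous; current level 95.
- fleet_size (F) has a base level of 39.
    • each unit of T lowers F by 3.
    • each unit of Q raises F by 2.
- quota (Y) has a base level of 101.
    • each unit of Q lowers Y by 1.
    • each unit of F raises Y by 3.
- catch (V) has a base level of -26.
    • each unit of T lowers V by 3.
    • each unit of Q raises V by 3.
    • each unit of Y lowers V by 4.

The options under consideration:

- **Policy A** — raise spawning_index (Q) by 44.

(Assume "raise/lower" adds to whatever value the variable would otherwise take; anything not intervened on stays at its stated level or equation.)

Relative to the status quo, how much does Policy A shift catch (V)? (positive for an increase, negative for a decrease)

Baseline:
  T = 29
  Q = 95
  F = 39 − 3·29 + 2·95 = 142
  Y = 101 − 95 + 3·142 = 432
  V = -26 − 3·29 + 3·95 − 4·432 = -1556
Policy A (Q + 44):
  T = 29
  Q = 95 + 44 = 139
  F = 39 − 3·29 + 2·139 = 230
  Y = 101 − 139 + 3·230 = 652
  V = -26 − 3·29 + 3·139 − 4·652 = -2304
Change in V: -2304 − (-1556) = -748

-748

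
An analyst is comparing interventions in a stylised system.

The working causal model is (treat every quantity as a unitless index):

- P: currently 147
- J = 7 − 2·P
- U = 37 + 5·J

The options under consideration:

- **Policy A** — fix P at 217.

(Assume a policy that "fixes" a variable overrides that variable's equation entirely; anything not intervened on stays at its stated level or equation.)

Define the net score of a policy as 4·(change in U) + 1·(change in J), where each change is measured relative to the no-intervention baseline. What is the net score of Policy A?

-2940

Baseline:
  P = 147
  J = 7 − 2·147 = -287
  U = 37 + 5·(-287) = -1398
Policy A (P := 217):
  P = 217
  J = 7 − 2·217 = -427
  U = 37 + 5·(-427) = -2098
ΔU = -2098 − (-1398) = -700; ΔJ = -427 − (-287) = -140
Score = 4·(-700) + 1·(-140) = -2940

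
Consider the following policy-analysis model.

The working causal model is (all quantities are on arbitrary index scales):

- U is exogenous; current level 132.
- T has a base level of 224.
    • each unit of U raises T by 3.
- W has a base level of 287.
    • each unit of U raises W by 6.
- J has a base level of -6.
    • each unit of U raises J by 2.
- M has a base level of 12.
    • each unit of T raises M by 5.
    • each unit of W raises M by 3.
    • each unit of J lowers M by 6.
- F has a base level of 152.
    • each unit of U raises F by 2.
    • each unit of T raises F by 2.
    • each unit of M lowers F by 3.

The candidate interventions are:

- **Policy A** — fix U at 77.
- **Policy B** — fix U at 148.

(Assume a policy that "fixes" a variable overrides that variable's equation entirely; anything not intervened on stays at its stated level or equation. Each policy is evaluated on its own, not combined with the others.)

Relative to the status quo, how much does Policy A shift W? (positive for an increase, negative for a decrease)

-330

Baseline:
  U = 132
  W = 287 + 6·132 = 1079
Policy A (U := 77):
  U = 77
  W = 287 + 6·77 = 749
Change in W: 749 − 1079 = -330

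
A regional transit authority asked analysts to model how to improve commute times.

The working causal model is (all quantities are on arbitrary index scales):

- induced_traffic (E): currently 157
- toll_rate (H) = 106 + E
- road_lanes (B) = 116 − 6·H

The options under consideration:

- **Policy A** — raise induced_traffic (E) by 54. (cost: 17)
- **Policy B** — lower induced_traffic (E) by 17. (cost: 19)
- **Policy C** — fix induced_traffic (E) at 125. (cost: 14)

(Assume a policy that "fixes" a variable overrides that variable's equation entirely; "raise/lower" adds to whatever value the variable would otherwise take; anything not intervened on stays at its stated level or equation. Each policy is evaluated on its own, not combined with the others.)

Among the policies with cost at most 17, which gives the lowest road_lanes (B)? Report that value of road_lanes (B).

-1786

Policy A (E + 54):
  E = 157 + 54 = 211
  H = 106 + 211 = 317
  B = 116 − 6·317 = -1786
Policy C (E := 125):
  E = 125
  H = 106 + 125 = 231
  B = 116 − 6·231 = -1270
Comparing — Policy A: B=-1786, Policy C: B=-1270. Lowest is -1786 (Policy A).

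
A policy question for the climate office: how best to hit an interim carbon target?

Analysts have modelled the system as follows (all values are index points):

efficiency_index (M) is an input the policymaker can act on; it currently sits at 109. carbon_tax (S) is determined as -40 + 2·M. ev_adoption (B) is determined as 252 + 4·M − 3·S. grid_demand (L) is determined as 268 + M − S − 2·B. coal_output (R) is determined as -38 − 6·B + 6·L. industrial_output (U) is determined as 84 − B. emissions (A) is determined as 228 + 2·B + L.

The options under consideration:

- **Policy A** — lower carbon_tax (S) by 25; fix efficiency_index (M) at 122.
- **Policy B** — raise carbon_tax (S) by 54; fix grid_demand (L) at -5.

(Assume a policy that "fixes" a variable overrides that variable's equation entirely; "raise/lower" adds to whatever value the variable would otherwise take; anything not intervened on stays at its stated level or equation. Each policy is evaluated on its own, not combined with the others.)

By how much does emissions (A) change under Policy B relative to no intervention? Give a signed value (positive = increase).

-220

Baseline:
  M = 109
  S = -40 + 2·109 = 178
  B = 252 + 4·109 − 3·178 = 154
  L = 268 + 109 − 178 − 2·154 = -109
  A = 228 + 2·154 + (-109) = 427
Policy B (S + 54, L := -5):
  M = 109
  S = -40 + 2·109 (+54 from intervention) = 232
  B = 252 + 4·109 − 3·232 = -8
  L = -5
  A = 228 + 2·(-8) + (-5) = 207
Change in A: 207 − 427 = -220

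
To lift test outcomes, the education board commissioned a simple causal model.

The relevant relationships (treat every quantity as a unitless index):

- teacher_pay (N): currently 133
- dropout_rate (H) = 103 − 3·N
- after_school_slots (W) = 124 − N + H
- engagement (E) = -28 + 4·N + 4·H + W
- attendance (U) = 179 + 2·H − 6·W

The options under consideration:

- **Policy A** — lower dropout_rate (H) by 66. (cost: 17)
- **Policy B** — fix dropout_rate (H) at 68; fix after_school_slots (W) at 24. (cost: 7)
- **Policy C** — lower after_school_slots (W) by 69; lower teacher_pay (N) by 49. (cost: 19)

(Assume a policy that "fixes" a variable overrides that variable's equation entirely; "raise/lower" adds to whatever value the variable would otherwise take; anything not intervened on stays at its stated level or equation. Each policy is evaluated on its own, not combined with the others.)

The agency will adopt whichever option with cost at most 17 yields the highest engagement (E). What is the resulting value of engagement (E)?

Policy A (H − 66):
  N = 133
  H = 103 − 3·133 (−66 from intervention) = -362
  W = 124 − 133 + (-362) = -371
  E = -28 + 4·133 + 4·(-362) + (-371) = -1315
Policy B (H := 68, W := 24):
  N = 133
  H = 68
  W = 24
  E = -28 + 4·133 + 4·68 + 24 = 800
Comparing — Policy A: E=-1315, Policy B: E=800. Highest is 800 (Policy B).

800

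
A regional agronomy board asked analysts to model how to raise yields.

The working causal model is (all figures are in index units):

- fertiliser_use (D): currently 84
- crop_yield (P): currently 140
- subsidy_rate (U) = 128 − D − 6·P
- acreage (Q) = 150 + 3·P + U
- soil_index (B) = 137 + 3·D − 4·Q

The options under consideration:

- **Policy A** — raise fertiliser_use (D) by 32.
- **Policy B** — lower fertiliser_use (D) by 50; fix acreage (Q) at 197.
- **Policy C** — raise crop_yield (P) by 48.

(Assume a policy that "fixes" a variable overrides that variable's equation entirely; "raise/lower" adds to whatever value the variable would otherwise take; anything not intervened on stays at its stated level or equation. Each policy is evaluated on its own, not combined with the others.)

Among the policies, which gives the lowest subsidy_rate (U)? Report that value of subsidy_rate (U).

-1084

Policy A (D + 32):
  D = 84 + 32 = 116
  P = 140
  U = 128 − 116 − 6·140 = -828
Policy B (D − 50, Q := 197):
  D = 84 − 50 = 34
  P = 140
  U = 128 − 34 − 6·140 = -746
Policy C (P + 48):
  D = 84
  P = 140 + 48 = 188
  U = 128 − 84 − 6·188 = -1084
Comparing — Policy A: U=-828, Policy B: U=-746, Policy C: U=-1084. Lowest is -1084 (Policy C).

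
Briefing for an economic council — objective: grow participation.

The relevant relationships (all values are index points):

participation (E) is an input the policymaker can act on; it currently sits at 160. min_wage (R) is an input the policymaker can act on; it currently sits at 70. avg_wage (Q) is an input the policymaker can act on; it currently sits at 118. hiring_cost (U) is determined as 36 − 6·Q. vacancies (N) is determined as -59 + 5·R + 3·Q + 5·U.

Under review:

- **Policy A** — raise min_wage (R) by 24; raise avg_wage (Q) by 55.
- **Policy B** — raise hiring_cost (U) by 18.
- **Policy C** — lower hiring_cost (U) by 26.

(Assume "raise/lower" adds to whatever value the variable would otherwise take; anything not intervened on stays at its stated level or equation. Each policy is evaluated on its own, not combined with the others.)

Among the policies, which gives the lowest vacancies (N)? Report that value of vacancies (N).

-4080

Policy A (R + 24, Q + 55):
  R = 70 + 24 = 94
  Q = 118 + 55 = 173
  U = 36 − 6·173 = -1002
  N = -59 + 5·94 + 3·173 + 5·(-1002) = -4080
Policy B (U + 18):
  R = 70
  Q = 118
  U = 36 − 6·118 (+18 from intervention) = -654
  N = -59 + 5·70 + 3·118 + 5·(-654) = -2625
Policy C (U − 26):
  R = 70
  Q = 118
  U = 36 − 6·118 (−26 from intervention) = -698
  N = -59 + 5·70 + 3·118 + 5·(-698) = -2845
Comparing — Policy A: N=-4080, Policy B: N=-2625, Policy C: N=-2845. Lowest is -4080 (Policy A).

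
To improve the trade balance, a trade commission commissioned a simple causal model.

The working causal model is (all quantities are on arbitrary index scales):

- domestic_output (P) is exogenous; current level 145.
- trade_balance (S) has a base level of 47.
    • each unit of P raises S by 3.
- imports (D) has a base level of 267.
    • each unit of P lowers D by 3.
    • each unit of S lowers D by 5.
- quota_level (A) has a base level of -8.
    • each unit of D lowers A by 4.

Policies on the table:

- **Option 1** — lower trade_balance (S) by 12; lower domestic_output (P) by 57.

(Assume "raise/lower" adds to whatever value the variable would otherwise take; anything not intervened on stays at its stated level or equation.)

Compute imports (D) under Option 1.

Option 1 (S − 12, P − 57):
  P = 145 − 57 = 88
  S = 47 + 3·88 (−12 from intervention) = 299
  D = 267 − 3·88 − 5·299 = -1492

-1492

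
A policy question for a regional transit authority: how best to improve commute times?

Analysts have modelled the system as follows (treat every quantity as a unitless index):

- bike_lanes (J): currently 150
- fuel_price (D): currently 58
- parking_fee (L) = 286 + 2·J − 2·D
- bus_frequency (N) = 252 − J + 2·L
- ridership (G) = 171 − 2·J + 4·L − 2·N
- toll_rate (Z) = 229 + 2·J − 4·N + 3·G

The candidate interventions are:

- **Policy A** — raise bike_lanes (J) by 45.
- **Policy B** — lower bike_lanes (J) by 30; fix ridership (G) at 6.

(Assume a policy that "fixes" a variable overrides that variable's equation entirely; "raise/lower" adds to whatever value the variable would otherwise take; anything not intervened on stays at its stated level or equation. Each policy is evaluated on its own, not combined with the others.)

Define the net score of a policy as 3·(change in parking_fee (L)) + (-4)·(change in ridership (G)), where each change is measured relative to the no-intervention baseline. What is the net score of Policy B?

Baseline:
  J = 150
  D = 58
  L = 286 + 2·150 − 2·58 = 470
  N = 252 − 150 + 2·470 = 1042
  G = 171 − 2·150 + 4·470 − 2·1042 = -333
Policy B (J − 30, G := 6):
  J = 150 − 30 = 120
  D = 58
  L = 286 + 2·120 − 2·58 = 410
  N = 252 − 120 + 2·410 = 952
  G = 6
ΔL = 410 − 470 = -60; ΔG = 6 − (-333) = 339
Score = 3·(-60) + (-4)·339 = -1536

-1536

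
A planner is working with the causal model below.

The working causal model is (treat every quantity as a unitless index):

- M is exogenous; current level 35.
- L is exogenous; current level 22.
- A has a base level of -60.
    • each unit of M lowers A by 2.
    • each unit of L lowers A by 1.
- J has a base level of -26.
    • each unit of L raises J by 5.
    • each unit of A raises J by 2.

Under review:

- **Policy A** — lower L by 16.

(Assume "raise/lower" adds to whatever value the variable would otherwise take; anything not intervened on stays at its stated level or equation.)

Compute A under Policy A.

Policy A (L − 16):
  M = 35
  L = 22 − 16 = 6
  A = -60 − 2·35 − 6 = -136

-136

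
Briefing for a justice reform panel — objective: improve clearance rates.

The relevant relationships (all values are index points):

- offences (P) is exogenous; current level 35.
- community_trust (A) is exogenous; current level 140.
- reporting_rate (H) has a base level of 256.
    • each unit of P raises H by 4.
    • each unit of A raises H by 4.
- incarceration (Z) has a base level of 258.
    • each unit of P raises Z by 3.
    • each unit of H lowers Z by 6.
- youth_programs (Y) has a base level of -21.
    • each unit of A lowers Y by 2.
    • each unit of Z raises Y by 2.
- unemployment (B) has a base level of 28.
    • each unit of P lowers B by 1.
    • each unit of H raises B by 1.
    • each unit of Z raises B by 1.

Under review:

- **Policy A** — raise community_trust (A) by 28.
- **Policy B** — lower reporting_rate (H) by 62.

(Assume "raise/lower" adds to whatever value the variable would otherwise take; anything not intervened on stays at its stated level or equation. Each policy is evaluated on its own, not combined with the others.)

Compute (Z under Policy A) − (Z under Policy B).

Policy A (A + 28):
  P = 35
  A = 140 + 28 = 168
  H = 256 + 4·35 + 4·168 = 1068
  Z = 258 + 3·35 − 6·1068 = -6045
Policy B (H − 62):
  P = 35
  A = 140
  H = 256 + 4·35 + 4·140 (−62 from intervention) = 894
  Z = 258 + 3·35 − 6·894 = -5001
Z: -6045 − (-5001) = -1044

-1044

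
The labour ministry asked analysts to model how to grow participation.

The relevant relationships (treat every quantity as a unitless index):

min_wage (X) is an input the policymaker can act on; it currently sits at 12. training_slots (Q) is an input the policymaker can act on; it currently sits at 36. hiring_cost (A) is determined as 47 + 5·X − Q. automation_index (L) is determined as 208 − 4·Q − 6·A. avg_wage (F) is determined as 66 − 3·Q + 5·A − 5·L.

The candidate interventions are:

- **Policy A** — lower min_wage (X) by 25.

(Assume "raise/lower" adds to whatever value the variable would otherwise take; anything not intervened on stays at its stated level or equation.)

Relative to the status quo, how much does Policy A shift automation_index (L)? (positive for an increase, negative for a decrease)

Baseline:
  X = 12
  Q = 36
  A = 47 + 5·12 − 36 = 71
  L = 208 − 4·36 − 6·71 = -362
Policy A (X − 25):
  X = 12 − 25 = -13
  Q = 36
  A = 47 + 5·(-13) − 36 = -54
  L = 208 − 4·36 − 6·(-54) = 388
Change in L: 388 − (-362) = 750

750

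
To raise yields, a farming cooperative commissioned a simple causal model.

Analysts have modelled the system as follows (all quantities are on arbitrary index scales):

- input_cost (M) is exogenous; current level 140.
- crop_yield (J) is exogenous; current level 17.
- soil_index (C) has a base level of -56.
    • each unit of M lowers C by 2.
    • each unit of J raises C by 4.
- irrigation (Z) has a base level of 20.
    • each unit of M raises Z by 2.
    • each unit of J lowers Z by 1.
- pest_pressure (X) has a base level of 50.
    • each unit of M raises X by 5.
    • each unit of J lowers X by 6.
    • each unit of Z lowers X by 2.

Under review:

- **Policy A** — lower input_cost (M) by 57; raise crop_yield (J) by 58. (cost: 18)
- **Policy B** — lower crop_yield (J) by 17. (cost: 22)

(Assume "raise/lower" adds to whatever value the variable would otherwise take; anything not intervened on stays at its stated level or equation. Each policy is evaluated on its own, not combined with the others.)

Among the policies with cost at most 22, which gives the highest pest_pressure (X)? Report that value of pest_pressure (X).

150

Policy A (M − 57, J + 58):
  M = 140 − 57 = 83
  J = 17 + 58 = 75
  Z = 20 + 2·83 − 75 = 111
  X = 50 + 5·83 − 6·75 − 2·111 = -207
Policy B (J − 17):
  M = 140
  J = 17 − 17 = 0
  Z = 20 + 2·140 − 0 = 300
  X = 50 + 5·140 − 6·0 − 2·300 = 150
Comparing — Policy A: X=-207, Policy B: X=150. Highest is 150 (Policy B).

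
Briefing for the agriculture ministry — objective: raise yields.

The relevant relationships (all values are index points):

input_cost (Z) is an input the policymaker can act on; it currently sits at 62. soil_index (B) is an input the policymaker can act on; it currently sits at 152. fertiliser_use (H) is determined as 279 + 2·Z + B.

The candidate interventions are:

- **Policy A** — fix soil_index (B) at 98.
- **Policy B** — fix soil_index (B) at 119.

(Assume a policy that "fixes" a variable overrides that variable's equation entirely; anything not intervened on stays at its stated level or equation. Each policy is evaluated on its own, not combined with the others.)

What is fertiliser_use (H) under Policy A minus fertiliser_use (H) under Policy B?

-21

Policy A (B := 98):
  Z = 62
  B = 98
  H = 279 + 2·62 + 98 = 501
Policy B (B := 119):
  Z = 62
  B = 119
  H = 279 + 2·62 + 119 = 522
H: 501 − 522 = -21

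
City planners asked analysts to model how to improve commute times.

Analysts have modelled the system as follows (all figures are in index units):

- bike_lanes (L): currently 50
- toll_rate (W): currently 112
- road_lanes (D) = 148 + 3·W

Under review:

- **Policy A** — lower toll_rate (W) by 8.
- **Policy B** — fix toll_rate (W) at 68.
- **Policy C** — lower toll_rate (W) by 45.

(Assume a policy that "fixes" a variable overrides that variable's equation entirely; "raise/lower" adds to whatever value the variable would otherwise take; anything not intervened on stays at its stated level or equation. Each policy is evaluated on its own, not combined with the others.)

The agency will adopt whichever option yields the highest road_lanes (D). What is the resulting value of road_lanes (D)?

460

Policy A (W − 8):
  W = 112 − 8 = 104
  D = 148 + 3·104 = 460
Policy B (W := 68):
  W = 68
  D = 148 + 3·68 = 352
Policy C (W − 45):
  W = 112 − 45 = 67
  D = 148 + 3·67 = 349
Comparing — Policy A: D=460, Policy B: D=352, Policy C: D=349. Highest is 460 (Policy A).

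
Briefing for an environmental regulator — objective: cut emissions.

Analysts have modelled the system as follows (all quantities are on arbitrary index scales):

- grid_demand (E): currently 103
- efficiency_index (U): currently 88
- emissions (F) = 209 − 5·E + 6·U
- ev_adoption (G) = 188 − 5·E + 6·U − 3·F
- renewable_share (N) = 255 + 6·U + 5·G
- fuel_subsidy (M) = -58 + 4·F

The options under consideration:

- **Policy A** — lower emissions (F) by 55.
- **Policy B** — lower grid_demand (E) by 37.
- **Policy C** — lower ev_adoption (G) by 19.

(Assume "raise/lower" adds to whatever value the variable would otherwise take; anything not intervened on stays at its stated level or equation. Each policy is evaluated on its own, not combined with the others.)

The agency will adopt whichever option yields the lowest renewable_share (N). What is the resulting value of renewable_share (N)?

Policy A (F − 55):
  E = 103
  U = 88
  F = 209 − 5·103 + 6·88 (−55 from intervention) = 167
  G = 188 − 5·103 + 6·88 − 3·167 = -300
  N = 255 + 6·88 + 5·(-300) = -717
Policy B (E − 37):
  E = 103 − 37 = 66
  U = 88
  F = 209 − 5·66 + 6·88 = 407
  G = 188 − 5·66 + 6·88 − 3·407 = -835
  N = 255 + 6·88 + 5·(-835) = -3392
Policy C (G − 19):
  E = 103
  U = 88
  F = 209 − 5·103 + 6·88 = 222
  G = 188 − 5·103 + 6·88 − 3·222 (−19 from intervention) = -484
  N = 255 + 6·88 + 5·(-484) = -1637
Comparing — Policy A: N=-717, Policy B: N=-3392, Policy C: N=-1637. Lowest is -3392 (Policy B).

-3392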